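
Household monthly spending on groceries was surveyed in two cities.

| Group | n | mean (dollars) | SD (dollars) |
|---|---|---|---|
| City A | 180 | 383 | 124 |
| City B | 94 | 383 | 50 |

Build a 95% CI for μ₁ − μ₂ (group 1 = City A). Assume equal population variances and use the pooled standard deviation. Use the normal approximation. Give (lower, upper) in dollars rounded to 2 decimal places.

s_p = √[((n₁−1)s₁² + (n₂−1)s₂²)/(n₁+n₂−2)] = √[(179·124² + 93·50²)/272] = 104.7547.
SE = 104.7547·√(1/180 + 1/94) = 13.3306.
With z* = 1.960, margin = 1.960 × 13.3306 = 26.1280.
x̄₁ − x̄₂ = 383 − 383 = 0.0000; interval 0.0000 ± 26.1280 = (-26.13, 26.13).

(-26.13, 26.13)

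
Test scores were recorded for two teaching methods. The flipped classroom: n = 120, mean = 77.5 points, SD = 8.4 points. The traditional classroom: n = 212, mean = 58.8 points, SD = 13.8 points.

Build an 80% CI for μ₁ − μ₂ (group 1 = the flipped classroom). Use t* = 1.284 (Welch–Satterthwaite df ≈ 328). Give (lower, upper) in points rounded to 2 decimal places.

Standard errors of each mean: 8.4/√120 = 0.7668 and 13.8/√212 = 0.9478.
SE(x̄₁ − x̄₂) = √(0.7668² + 0.9478²) = 1.2191 for independent samples with unequal variances.
With t* = 1.284, the margin is 1.284 × 1.2191 = 1.5653.
x̄₁ − x̄₂ = 77.5 − 58.8 = 18.7000; the interval is 18.7000 ± 1.5653 = (17.13, 20.27).

(17.13, 20.27)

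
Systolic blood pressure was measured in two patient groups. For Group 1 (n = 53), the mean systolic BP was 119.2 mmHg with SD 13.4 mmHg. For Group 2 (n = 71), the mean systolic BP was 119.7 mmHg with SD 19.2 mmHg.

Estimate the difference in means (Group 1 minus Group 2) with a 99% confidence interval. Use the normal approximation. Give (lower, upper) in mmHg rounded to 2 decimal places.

(-8.05, 7.05)

Standard errors of each mean: 13.4/√53 = 1.8406 and 19.2/√71 = 2.2786.
SE(x̄₁ − x̄₂) = √(1.8406² + 2.2786²) = 2.9291 for independent samples with unequal variances.
With z* = 2.576, the margin is 2.576 × 2.9291 = 7.5454.
x̄₁ − x̄₂ = 119.2 − 119.7 = -0.5000; the interval is -0.5000 ± 7.5454 = (-8.05, 7.05).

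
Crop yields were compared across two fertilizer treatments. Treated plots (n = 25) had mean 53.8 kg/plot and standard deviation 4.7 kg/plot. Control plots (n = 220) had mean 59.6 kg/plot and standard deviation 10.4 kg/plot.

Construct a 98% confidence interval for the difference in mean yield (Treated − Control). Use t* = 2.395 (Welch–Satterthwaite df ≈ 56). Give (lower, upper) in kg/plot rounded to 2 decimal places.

(-8.61, -2.99)

Per-group SEs: s₁/√n₁ = 4.7/√25 = 0.9400, s₂/√n₂ = 10.4/√220 = 0.7012.
Unpooled SE of the difference: √(0.8836 + 0.49168144) = 1.1727.
Margin of error = t* · SE = 2.395 × 1.1727 = 2.8086.
x̄₁ − x̄₂ = 53.8 − 59.6 = -5.8000.
CI: -5.8000 ± 2.8086 = (-8.61, -2.99).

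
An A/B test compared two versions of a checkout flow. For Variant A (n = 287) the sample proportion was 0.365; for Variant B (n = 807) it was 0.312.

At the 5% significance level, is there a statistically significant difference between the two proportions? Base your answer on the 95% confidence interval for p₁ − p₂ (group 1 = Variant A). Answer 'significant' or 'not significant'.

not significant

Each SE is √(p̂(1−p̂)/n): √(0.3650·0.6350/287) = 0.02842 and √(0.3120·0.6880/807) = 0.01631.
SE(p̂₁ − p̂₂) = √(SE₁² + SE₂²) = √(0.0008076964 + 0.0002660161) = 0.03277, since the two samples are independent.
At 95% confidence z* = 1.960; margin = 1.960 × 0.03277 = 0.06423.
The difference is 0.3650 − 0.3120 = 0.0530, so the interval is 0.0530 ± 0.06423 = (-0.01123, 0.11723).
The interval (-0.01123, 0.11723) contains 0, so the difference is not significant.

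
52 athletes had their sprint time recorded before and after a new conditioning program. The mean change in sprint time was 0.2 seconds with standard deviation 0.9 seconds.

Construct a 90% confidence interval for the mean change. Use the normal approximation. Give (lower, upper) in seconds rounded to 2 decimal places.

(-0.01, 0.41)

This is a matched-pairs design, so SE = s_d/√n = 0.9/√52 = 0.1248.
Margin = 1.645 × 0.1248 = 0.2053; the interval is 0.2 ± 0.2053 = (-0.01, 0.41).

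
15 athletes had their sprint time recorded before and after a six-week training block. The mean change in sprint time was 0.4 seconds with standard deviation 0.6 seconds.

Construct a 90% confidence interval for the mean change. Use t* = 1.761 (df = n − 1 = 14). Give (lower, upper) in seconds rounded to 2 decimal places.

(0.13, 0.67)

Paired design: SE = s_d/√n = 0.6/√15 = 0.1549.
t* = 1.761; margin of error = 1.761 × 0.1549 = 0.2728.
0.4 ± 0.2728 → (0.13, 0.67).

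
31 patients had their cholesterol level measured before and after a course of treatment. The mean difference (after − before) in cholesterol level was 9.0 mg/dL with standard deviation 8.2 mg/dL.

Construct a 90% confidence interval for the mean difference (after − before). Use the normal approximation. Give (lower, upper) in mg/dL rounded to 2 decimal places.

Paired design: SE = s_d/√n = 8.2/√31 = 1.4728.
z* = 1.645; margin of error = 1.645 × 1.4728 = 2.4228.
9.0 ± 2.4228 → (6.58, 11.42).

(6.58, 11.42)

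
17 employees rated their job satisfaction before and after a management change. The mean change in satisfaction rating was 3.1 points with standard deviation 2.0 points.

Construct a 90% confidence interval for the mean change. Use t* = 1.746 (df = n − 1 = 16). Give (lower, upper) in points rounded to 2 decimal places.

This is a matched-pairs design, so SE = s_d/√n = 2.0/√17 = 0.4851.
Margin = 1.746 × 0.4851 = 0.8470; the interval is 3.1 ± 0.8470 = (2.25, 3.95).

(2.25, 3.95)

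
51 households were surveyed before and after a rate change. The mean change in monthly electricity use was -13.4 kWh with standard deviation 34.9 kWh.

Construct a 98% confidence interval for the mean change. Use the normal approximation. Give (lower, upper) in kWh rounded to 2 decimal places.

This is a matched-pairs design, so SE = s_d/√n = 34.9/√51 = 4.8870.
Margin = 2.326 × 4.8870 = 11.3672; the interval is -13.4 ± 11.3672 = (-24.77, -2.03).

(-24.77, -2.03)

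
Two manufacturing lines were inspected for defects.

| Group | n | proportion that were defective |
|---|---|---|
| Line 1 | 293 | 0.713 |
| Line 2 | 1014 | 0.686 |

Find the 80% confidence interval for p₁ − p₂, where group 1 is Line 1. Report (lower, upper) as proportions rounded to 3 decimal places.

(-0.012, 0.066)

Each SE is √(p̂(1−p̂)/n): √(0.7130·0.2870/293) = 0.02643 and √(0.6860·0.3140/1014) = 0.01457.
SE(p̂₁ − p̂₂) = √(SE₁² + SE₂²) = √(0.0006985449 + 0.0002122849) = 0.03018, since the two samples are independent.
At 80% confidence z* = 1.282; margin = 1.282 × 0.03018 = 0.03869.
The difference is 0.7130 − 0.6860 = 0.0270, so the interval is 0.0270 ± 0.03869 = (-0.012, 0.066).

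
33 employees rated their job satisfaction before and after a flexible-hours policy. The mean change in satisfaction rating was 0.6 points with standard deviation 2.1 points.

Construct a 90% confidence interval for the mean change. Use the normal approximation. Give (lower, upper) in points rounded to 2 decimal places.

(0.00, 1.20)

This is a matched-pairs design, so SE = s_d/√n = 2.1/√33 = 0.3656.
Margin = 1.645 × 0.3656 = 0.6014; the interval is 0.6 ± 0.6014 = (0.00, 1.20).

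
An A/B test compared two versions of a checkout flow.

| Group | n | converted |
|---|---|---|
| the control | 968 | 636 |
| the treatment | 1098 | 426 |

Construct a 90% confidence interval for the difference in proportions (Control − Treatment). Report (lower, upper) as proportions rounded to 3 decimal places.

p̂₁ = 636/968 = 0.6570 and p̂₂ = 426/1098 = 0.3880.
SE₁ = √(p̂₁(1−p̂₁)/n₁) = √(0.6570·0.3430/968) = 0.01526; SE₂ = √(0.3880·0.6120/1098) = 0.01471.
Independent samples: SE of the difference = √(SE₁² + SE₂²) = √(0.0002328676 + 0.0002163841) = 0.02120.
z* for 90% confidence is 1.645, so the margin of error is 1.645 × 0.02120 = 0.03487.
Point estimate p̂₁ − p̂₂ = 0.6570 − 0.3880 = 0.2690.
0.2690 ± 0.03487 → (0.234, 0.304).

(0.234, 0.304)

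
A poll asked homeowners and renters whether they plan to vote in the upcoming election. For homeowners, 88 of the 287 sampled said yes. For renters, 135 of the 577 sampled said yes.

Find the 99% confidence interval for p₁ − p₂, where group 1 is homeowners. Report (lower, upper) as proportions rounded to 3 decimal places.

(-0.011, 0.156)

Sample proportions: 88/287 = 0.3066, 135/577 = 0.2340.
Each SE is √(p̂(1−p̂)/n): √(0.3066·0.6934/287) = 0.02722 and √(0.2340·0.7660/577) = 0.01763.
SE(p̂₁ − p̂₂) = √(SE₁² + SE₂²) = √(0.0007409284 + 0.0003108169) = 0.03243, since the two samples are independent.
At 99% confidence z* = 2.576; margin = 2.576 × 0.03243 = 0.08354.
The difference is 0.3066 − 0.2340 = 0.0726, so the interval is 0.0726 ± 0.08354 = (-0.011, 0.156).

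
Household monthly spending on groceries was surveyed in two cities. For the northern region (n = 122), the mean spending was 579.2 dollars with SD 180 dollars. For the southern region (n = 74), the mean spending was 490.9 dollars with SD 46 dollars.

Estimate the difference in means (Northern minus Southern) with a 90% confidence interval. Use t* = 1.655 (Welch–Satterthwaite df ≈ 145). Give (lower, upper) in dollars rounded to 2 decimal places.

(59.91, 116.69)

Per-group SEs: s₁/√n₁ = 180/√122 = 16.2964, s₂/√n₂ = 46/√74 = 5.3474.
Unpooled SE of the difference: √(265.57265296 + 28.59468676) = 17.1513.
Margin of error = t* · SE = 1.655 × 17.1513 = 28.3854.
x̄₁ − x̄₂ = 579.2 − 490.9 = 88.3000.
CI: 88.3000 ± 28.3854 = (59.91, 116.69).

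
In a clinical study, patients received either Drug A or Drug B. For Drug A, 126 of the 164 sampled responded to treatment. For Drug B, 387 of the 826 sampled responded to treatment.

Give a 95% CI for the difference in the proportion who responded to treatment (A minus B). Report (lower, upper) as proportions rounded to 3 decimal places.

(0.227, 0.373)

First, p̂₁ = 126/164 = 0.7683; p̂₂ = 387/826 = 0.4685.
The two standard errors are √(0.7683×0.2317/164) = 0.03295 and √(0.4685×0.5315/826) = 0.01736.
Because the samples are independent, SE_diff = √(0.03295² + 0.01736²) = 0.03724.
Using z* = 1.960 for 95%, ME = 1.960 × 0.03724 = 0.07299.
p̂₁ − p̂₂ = 0.2998; interval 0.2998 ± 0.07299 gives (0.227, 0.373).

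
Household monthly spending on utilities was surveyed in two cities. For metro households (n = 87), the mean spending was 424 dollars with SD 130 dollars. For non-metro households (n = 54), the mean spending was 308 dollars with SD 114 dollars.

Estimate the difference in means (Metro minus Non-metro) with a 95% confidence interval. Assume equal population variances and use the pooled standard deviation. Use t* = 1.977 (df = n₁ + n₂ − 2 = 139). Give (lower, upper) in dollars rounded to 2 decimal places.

(73.48, 158.52)

Pooled variance s_p² = [86·130² + 53·114²] / (87+54−2) = 15411.4245, so s_p = 124.1428.
SE_diff = s_p·√(1/n₁ + 1/n₂) = 124.1428·√(1/87 + 1/54) = 21.5067.
t* = 1.977; margin = 1.977 × 21.5067 = 42.5187.
Difference = 424 − 308 = 116.0000.
116.0000 ± 42.5187 → (73.48, 158.52).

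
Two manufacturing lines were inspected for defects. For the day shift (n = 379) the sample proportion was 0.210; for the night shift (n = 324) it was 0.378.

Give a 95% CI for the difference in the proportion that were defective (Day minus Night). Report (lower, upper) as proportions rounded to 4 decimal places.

(-0.2349, -0.1011)

SE₁ = √(p̂₁(1−p̂₁)/n₁) = √(0.2100·0.7900/379) = 0.02092; SE₂ = √(0.3780·0.6220/324) = 0.02694.
Independent samples: SE of the difference = √(SE₁² + SE₂²) = √(0.0004376464 + 0.0007257636) = 0.03411.
z* for 95% confidence is 1.960, so the margin of error is 1.960 × 0.03411 = 0.06686.
Point estimate p̂₁ − p̂₂ = 0.2100 − 0.3780 = -0.1680.
-0.1680 ± 0.06686 → (-0.2349, -0.1011).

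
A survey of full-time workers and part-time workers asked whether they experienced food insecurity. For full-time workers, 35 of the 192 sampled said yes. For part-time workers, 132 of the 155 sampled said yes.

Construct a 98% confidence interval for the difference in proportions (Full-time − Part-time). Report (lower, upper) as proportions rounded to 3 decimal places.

(-0.762, -0.577)

Sample proportions: 35/192 = 0.1823, 132/155 = 0.8516.
Each SE is √(p̂(1−p̂)/n): √(0.1823·0.8177/192) = 0.02786 and √(0.8516·0.1484/155) = 0.02855.
SE(p̂₁ − p̂₂) = √(SE₁² + SE₂²) = √(0.0007761796 + 0.0008151025) = 0.03989, since the two samples are independent.
At 98% confidence z* = 2.326; margin = 2.326 × 0.03989 = 0.09278.
The difference is 0.1823 − 0.8516 = -0.6693, so the interval is -0.6693 ± 0.09278 = (-0.762, -0.577).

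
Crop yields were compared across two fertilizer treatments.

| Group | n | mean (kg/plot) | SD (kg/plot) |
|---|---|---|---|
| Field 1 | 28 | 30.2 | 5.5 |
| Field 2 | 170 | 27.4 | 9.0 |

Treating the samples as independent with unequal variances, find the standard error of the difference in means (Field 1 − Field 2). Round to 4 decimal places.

Standard errors of each mean: 5.5/√28 = 1.0394 and 9.0/√170 = 0.6903.
SE(x̄₁ − x̄₂) = √(1.0394² + 0.6903²) = 1.2477 for independent samples with unequal variances.

1.2477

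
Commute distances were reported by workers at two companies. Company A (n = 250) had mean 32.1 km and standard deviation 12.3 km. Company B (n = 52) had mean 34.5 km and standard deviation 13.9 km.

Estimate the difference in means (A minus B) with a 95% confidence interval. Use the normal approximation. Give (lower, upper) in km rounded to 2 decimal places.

SE₁ = s₁/√n₁ = 12.3/√250 = 0.7779; SE₂ = 13.9/√52 = 1.9276.
Independent samples, unequal variances: SE_diff = √(SE₁² + SE₂²) = √(0.60512841 + 3.71564176) = 2.0786.
z* = 1.960, so margin of error = 1.960 × 2.0786 = 4.0741.
Difference in means = 32.1 − 34.5 = -2.4000.
-2.4000 ± 4.0741 → (-6.47, 1.67).

(-6.47, 1.67)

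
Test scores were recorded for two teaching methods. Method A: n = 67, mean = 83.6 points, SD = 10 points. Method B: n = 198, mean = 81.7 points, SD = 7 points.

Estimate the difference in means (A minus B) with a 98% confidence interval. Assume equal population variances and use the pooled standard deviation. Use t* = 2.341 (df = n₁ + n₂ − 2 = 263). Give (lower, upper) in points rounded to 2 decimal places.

(-0.70, 4.50)

Pooled variance s_p² = [66·10² + 197·7²] / (67+198−2) = 61.7985, so s_p = 7.8612.
SE_diff = s_p·√(1/n₁ + 1/n₂) = 7.8612·√(1/67 + 1/198) = 1.1111.
t* = 2.341; margin = 2.341 × 1.1111 = 2.6011.
Difference = 83.6 − 81.7 = 1.9000.
1.9000 ± 2.6011 → (-0.70, 4.50).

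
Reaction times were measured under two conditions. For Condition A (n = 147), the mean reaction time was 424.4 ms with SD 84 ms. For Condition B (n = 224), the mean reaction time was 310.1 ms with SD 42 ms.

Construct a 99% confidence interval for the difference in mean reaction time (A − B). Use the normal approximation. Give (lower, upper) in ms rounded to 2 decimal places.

(95.04, 133.56)

Per-group SEs: s₁/√n₁ = 84/√147 = 6.9282, s₂/√n₂ = 42/√224 = 2.8062.
Unpooled SE of the difference: √(47.99995524 + 7.87475844) = 7.4749.
Margin of error = z* · SE = 2.576 × 7.4749 = 19.2553.
x̄₁ − x̄₂ = 424.4 − 310.1 = 114.3000.
CI: 114.3000 ± 19.2553 = (95.04, 133.56).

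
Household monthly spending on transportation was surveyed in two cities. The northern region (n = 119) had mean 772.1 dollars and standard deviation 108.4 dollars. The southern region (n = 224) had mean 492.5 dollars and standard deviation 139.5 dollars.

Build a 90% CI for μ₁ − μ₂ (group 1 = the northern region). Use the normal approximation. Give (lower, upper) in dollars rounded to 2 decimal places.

SE₁ = s₁/√n₁ = 108.4/√119 = 9.9370; SE₂ = 139.5/√224 = 9.3207.
Independent samples, unequal variances: SE_diff = √(SE₁² + SE₂²) = √(98.743969 + 86.87544849) = 13.6242.
z* = 1.645, so margin of error = 1.645 × 13.6242 = 22.4118.
Difference in means = 772.1 − 492.5 = 279.6000.
279.6000 ± 22.4118 → (257.19, 302.01).

(257.19, 302.01)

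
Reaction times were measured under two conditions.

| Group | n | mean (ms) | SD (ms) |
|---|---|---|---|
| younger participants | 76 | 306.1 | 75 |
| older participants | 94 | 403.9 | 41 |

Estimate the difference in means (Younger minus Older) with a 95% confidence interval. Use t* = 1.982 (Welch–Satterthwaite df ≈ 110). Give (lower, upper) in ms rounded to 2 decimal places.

Per-group SEs: s₁/√n₁ = 75/√76 = 8.6031, s₂/√n₂ = 41/√94 = 4.2288.
Unpooled SE of the difference: √(74.01332961 + 17.88274944) = 9.5862.
Margin of error = t* · SE = 1.982 × 9.5862 = 18.9998.
x̄₁ − x̄₂ = 306.1 − 403.9 = -97.8000.
CI: -97.8000 ± 18.9998 = (-116.80, -78.80).

(-116.80, -78.80)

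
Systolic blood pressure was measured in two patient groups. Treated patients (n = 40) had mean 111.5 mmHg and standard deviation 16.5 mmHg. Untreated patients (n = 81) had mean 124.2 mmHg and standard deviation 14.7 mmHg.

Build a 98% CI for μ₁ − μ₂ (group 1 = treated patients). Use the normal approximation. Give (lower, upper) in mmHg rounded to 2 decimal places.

(-19.86, -5.54)

Standard errors of each mean: 16.5/√40 = 2.6089 and 14.7/√81 = 1.6333.
SE(x̄₁ − x̄₂) = √(2.6089² + 1.6333²) = 3.0780 for independent samples with unequal variances.
With z* = 2.326, the margin is 2.326 × 3.0780 = 7.1594.
x̄₁ − x̄₂ = 111.5 − 124.2 = -12.7000; the interval is -12.7000 ± 7.1594 = (-19.86, -5.54).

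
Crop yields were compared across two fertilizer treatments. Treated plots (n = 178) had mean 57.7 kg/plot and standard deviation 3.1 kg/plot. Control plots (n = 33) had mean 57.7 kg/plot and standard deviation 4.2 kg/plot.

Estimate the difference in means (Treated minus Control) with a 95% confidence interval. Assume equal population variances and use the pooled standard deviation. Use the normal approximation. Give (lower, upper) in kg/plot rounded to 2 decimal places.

Pooled variance s_p² = [177·3.1² + 32·4.2²] / (178+33−2) = 10.8395, so s_p = 3.2923.
SE_diff = s_p·√(1/n₁ + 1/n₂) = 3.2923·√(1/178 + 1/33) = 0.6240.
z* = 1.960; margin = 1.960 × 0.6240 = 1.2230.
Difference = 57.7 − 57.7 = 0.0000.
0.0000 ± 1.2230 → (-1.22, 1.22).

(-1.22, 1.22)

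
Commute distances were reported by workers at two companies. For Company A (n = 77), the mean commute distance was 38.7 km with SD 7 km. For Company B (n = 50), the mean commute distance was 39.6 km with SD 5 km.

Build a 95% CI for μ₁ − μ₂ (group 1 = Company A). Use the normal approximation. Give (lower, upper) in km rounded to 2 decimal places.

Per-group SEs: s₁/√n₁ = 7/√77 = 0.7977, s₂/√n₂ = 5/√50 = 0.7071.
Unpooled SE of the difference: √(0.63632529 + 0.49999041) = 1.0660.
Margin of error = z* · SE = 1.960 × 1.0660 = 2.0894.
x̄₁ − x̄₂ = 38.7 − 39.6 = -0.9000.
CI: -0.9000 ± 2.0894 = (-2.99, 1.19).

(-2.99, 1.19)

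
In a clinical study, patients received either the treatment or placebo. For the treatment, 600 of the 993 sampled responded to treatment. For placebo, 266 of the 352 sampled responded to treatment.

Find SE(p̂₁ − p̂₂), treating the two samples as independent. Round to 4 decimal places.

0.0277

Sample proportions: 600/993 = 0.6042, 266/352 = 0.7557.
Each SE is √(p̂(1−p̂)/n): √(0.6042·0.3958/993) = 0.01552 and √(0.7557·0.2443/352) = 0.02290.
SE(p̂₁ − p̂₂) = √(SE₁² + SE₂²) = √(0.0002408704 + 0.00052441) = 0.02766, since the two samples are independent.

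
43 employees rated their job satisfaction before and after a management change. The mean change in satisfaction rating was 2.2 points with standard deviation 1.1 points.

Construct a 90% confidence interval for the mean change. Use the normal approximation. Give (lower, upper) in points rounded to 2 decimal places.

Paired design: SE = s_d/√n = 1.1/√43 = 0.1677.
z* = 1.645; margin of error = 1.645 × 0.1677 = 0.2759.
2.2 ± 0.2759 → (1.92, 2.48).

(1.92, 2.48)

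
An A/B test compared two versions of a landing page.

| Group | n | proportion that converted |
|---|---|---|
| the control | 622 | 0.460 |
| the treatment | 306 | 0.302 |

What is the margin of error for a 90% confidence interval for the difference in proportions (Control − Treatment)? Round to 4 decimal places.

0.0543

The two standard errors are √(0.4600×0.5400/622) = 0.01998 and √(0.3020×0.6980/306) = 0.02625.
Because the samples are independent, SE_diff = √(0.01998² + 0.02625²) = 0.03299.
Using z* = 1.645 for 90%, ME = 1.645 × 0.03299 = 0.05427.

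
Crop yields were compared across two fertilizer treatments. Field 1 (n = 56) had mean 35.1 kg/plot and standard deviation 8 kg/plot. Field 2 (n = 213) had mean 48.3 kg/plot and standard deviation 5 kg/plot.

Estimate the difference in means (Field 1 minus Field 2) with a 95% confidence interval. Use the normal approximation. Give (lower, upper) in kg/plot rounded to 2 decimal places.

SE₁ = s₁/√n₁ = 8/√56 = 1.0690; SE₂ = 5/√213 = 0.3426.
Independent samples, unequal variances: SE_diff = √(SE₁² + SE₂²) = √(1.142761 + 0.11737476) = 1.1226.
z* = 1.960, so margin of error = 1.960 × 1.1226 = 2.2003.
Difference in means = 35.1 − 48.3 = -13.2000.
-13.2000 ± 2.2003 → (-15.40, -11.00).

(-15.40, -11.00)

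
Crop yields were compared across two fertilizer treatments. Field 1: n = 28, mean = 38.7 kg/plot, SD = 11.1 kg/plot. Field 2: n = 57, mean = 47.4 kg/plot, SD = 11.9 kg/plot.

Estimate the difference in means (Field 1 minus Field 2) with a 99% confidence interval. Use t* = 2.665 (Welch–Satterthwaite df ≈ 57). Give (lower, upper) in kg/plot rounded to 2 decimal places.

(-15.69, -1.71)

Standard errors of each mean: 11.1/√28 = 2.0977 and 11.9/√57 = 1.5762.
SE(x̄₁ − x̄₂) = √(2.0977² + 1.5762²) = 2.6239 for independent samples with unequal variances.
With t* = 2.665, the margin is 2.665 × 2.6239 = 6.9927.
x̄₁ − x̄₂ = 38.7 − 47.4 = -8.7000; the interval is -8.7000 ± 6.9927 = (-15.69, -1.71).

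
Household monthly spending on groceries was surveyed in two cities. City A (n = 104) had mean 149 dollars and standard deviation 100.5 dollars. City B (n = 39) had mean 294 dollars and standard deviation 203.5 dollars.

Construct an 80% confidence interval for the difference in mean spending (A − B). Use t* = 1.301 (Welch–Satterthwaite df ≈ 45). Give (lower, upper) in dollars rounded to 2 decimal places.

Standard errors of each mean: 100.5/√104 = 9.8548 and 203.5/√39 = 32.5861.
SE(x̄₁ − x̄₂) = √(9.8548² + 32.5861²) = 34.0437 for independent samples with unequal variances.
With t* = 1.301, the margin is 1.301 × 34.0437 = 44.2909.
x̄₁ − x̄₂ = 149 − 294 = -145.0000; the interval is -145.0000 ± 44.2909 = (-189.29, -100.71).

(-189.29, -100.71)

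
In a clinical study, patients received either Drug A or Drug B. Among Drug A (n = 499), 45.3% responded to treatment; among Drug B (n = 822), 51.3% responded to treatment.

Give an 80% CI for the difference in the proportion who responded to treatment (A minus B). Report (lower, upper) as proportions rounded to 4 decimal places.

(-0.0963, -0.0237)

The two standard errors are √(0.4530×0.5470/499) = 0.02228 and √(0.5130×0.4870/822) = 0.01743.
Because the samples are independent, SE_diff = √(0.02228² + 0.01743²) = 0.02829.
Using z* = 1.282 for 80%, ME = 1.282 × 0.02829 = 0.03627.
p̂₁ − p̂₂ = -0.0600; interval -0.0600 ± 0.03627 gives (-0.0963, -0.0237).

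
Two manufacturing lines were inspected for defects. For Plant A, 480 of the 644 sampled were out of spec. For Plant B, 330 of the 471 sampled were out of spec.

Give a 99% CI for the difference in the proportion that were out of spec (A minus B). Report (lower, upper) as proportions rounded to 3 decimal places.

Sample proportions: 480/644 = 0.7453, 330/471 = 0.7006.
Each SE is √(p̂(1−p̂)/n): √(0.7453·0.2547/644) = 0.01717 and √(0.7006·0.2994/471) = 0.02110.
SE(p̂₁ − p̂₂) = √(SE₁² + SE₂²) = √(0.0002948089 + 0.00044521) = 0.02720, since the two samples are independent.
At 99% confidence z* = 2.576; margin = 2.576 × 0.02720 = 0.07007.
The difference is 0.7453 − 0.7006 = 0.0447, so the interval is 0.0447 ± 0.07007 = (-0.025, 0.115).

(-0.025, 0.115)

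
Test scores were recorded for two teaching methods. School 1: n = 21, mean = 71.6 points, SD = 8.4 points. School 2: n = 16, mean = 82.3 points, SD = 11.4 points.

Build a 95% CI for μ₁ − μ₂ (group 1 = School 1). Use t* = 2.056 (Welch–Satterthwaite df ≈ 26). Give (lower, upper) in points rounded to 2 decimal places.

(-17.67, -3.73)

Per-group SEs: s₁/√n₁ = 8.4/√21 = 1.8330, s₂/√n₂ = 11.4/√16 = 2.8500.
Unpooled SE of the difference: √(3.359889 + 8.1225) = 3.3886.
Margin of error = t* · SE = 2.056 × 3.3886 = 6.9670.
x̄₁ − x̄₂ = 71.6 − 82.3 = -10.7000.
CI: -10.7000 ± 6.9670 = (-17.67, -3.73).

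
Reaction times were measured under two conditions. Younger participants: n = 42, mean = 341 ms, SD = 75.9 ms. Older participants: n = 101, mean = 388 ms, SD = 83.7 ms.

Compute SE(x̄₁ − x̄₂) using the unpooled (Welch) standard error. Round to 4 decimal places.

Standard errors of each mean: 75.9/√42 = 11.7116 and 83.7/√101 = 8.3285.
SE(x̄₁ − x̄₂) = √(11.7116² + 8.3285²) = 14.3710 for independent samples with unequal variances.

14.3710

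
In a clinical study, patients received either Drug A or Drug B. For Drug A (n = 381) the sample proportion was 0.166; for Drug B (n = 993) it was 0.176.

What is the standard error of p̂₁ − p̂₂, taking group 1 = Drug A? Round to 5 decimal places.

0.02257

Each SE is √(p̂(1−p̂)/n): √(0.1660·0.8340/381) = 0.01906 and √(0.1760·0.8240/993) = 0.01208.
SE(p̂₁ − p̂₂) = √(SE₁² + SE₂²) = √(0.0003632836 + 0.0001459264) = 0.02257, since the two samples are independent.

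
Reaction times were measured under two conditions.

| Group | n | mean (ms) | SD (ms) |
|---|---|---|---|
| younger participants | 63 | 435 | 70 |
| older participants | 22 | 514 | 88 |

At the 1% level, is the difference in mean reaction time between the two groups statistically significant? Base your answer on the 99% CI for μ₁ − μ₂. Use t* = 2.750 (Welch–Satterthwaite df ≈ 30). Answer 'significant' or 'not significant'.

Per-group SEs: s₁/√n₁ = 70/√63 = 8.8192, s₂/√n₂ = 88/√22 = 18.7617.
Unpooled SE of the difference: √(77.77828864 + 352.00138689) = 20.7311.
Margin of error = t* · SE = 2.750 × 20.7311 = 57.0105.
x̄₁ − x̄₂ = 435 − 514 = -79.0000.
CI: -79.0000 ± 57.0105 = (-136.0105, -21.9895).
The interval (-136.0105, -21.9895) does not contain 0, so the difference is significant.

significant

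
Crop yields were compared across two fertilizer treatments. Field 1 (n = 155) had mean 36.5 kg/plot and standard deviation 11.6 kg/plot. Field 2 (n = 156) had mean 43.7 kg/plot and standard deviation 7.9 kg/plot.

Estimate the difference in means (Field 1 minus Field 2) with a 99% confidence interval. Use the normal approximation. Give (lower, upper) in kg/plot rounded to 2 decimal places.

Standard errors of each mean: 11.6/√155 = 0.9317 and 7.9/√156 = 0.6325.
SE(x̄₁ − x̄₂) = √(0.9317² + 0.6325²) = 1.1261 for independent samples with unequal variances.
With z* = 2.576, the margin is 2.576 × 1.1261 = 2.9008.
x̄₁ − x̄₂ = 36.5 − 43.7 = -7.2000; the interval is -7.2000 ± 2.9008 = (-10.10, -4.30).

(-10.10, -4.30)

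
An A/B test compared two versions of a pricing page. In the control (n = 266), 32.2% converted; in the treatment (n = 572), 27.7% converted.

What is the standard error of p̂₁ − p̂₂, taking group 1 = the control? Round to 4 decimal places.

The two standard errors are √(0.3220×0.6780/266) = 0.02865 and √(0.2770×0.7230/572) = 0.01871.
Because the samples are independent, SE_diff = √(0.02865² + 0.01871²) = 0.03422.

0.0342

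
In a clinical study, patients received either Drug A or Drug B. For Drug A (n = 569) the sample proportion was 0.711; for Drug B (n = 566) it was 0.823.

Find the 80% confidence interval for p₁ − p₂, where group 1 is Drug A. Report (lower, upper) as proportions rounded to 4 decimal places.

SE₁ = √(p̂₁(1−p̂₁)/n₁) = √(0.7110·0.2890/569) = 0.01900; SE₂ = √(0.8230·0.1770/566) = 0.01604.
Independent samples: SE of the difference = √(SE₁² + SE₂²) = √(0.000361 + 0.0002572816) = 0.02487.
z* for 80% confidence is 1.282, so the margin of error is 1.282 × 0.02487 = 0.03188.
Point estimate p̂₁ − p̂₂ = 0.7110 − 0.8230 = -0.1120.
-0.1120 ± 0.03188 → (-0.1439, -0.0801).

(-0.1439, -0.0801)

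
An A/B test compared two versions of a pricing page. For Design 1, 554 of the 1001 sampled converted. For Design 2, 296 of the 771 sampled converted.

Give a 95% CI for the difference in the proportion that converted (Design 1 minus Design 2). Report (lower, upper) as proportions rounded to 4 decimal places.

p̂₁ = 554/1001 = 0.5534 and p̂₂ = 296/771 = 0.3839.
SE₁ = √(p̂₁(1−p̂₁)/n₁) = √(0.5534·0.4466/1001) = 0.01571; SE₂ = √(0.3839·0.6161/771) = 0.01751.
Independent samples: SE of the difference = √(SE₁² + SE₂²) = √(0.0002468041 + 0.0003066001) = 0.02352.
z* for 95% confidence is 1.960, so the margin of error is 1.960 × 0.02352 = 0.04610.
Point estimate p̂₁ − p̂₂ = 0.5534 − 0.3839 = 0.1695.
0.1695 ± 0.04610 → (0.1234, 0.2156).

(0.1234, 0.2156)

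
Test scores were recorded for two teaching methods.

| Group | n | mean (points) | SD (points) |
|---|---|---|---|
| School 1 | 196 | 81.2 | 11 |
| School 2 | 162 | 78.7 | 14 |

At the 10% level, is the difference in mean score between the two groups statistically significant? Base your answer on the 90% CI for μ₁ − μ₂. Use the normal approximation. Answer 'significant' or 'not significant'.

Per-group SEs: s₁/√n₁ = 11/√196 = 0.7857, s₂/√n₂ = 14/√162 = 1.0999.
Unpooled SE of the difference: √(0.61732449 + 1.20978001) = 1.3517.
Margin of error = z* · SE = 1.645 × 1.3517 = 2.2235.
x̄₁ − x̄₂ = 81.2 − 78.7 = 2.5000.
CI: 2.5000 ± 2.2235 = (0.2765, 4.7235).
The interval (0.2765, 4.7235) does not contain 0, so the difference is significant.

significant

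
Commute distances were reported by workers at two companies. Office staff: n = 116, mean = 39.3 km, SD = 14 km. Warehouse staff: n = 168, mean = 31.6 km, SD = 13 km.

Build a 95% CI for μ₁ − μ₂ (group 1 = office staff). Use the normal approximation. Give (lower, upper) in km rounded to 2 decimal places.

Per-group SEs: s₁/√n₁ = 14/√116 = 1.2999, s₂/√n₂ = 13/√168 = 1.0030.
Unpooled SE of the difference: √(1.68974001 + 1.006009) = 1.6419.
Margin of error = z* · SE = 1.960 × 1.6419 = 3.2181.
x̄₁ − x̄₂ = 39.3 − 31.6 = 7.7000.
CI: 7.7000 ± 3.2181 = (4.48, 10.92).

(4.48, 10.92)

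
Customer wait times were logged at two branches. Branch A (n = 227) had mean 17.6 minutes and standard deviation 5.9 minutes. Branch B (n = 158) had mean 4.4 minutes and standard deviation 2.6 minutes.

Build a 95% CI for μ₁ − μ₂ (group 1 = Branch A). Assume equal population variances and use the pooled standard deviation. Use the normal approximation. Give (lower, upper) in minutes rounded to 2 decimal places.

s_p = √[((n₁−1)s₁² + (n₂−1)s₂²)/(n₁+n₂−2)] = √[(226·5.9² + 157·2.6²)/383] = 4.8282.
SE = 4.8282·√(1/227 + 1/158) = 0.5002.
With z* = 1.960, margin = 1.960 × 0.5002 = 0.9804.
x̄₁ − x̄₂ = 17.6 − 4.4 = 13.2000; interval 13.2000 ± 0.9804 = (12.22, 14.18).

(12.22, 14.18)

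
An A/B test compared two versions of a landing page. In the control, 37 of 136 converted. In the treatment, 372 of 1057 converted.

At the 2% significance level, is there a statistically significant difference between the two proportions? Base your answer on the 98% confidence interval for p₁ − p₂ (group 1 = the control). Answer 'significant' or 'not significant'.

First, p̂₁ = 37/136 = 0.2721; p̂₂ = 372/1057 = 0.3519.
The two standard errors are √(0.2721×0.7279/136) = 0.03816 and √(0.3519×0.6481/1057) = 0.01469.
Because the samples are independent, SE_diff = √(0.03816² + 0.01469²) = 0.04089.
Using z* = 2.326 for 98%, ME = 2.326 × 0.04089 = 0.09511.
p̂₁ − p̂₂ = -0.0798; interval -0.0798 ± 0.09511 gives (-0.17491, 0.01531).
The interval (-0.17491, 0.01531) contains 0, so the difference is not significant.

not significant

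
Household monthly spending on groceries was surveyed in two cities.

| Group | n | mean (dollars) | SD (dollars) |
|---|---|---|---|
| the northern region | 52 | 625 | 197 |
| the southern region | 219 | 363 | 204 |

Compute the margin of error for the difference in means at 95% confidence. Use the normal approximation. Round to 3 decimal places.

Per-group SEs: s₁/√n₁ = 197/√52 = 27.3190, s₂/√n₂ = 204/√219 = 13.7850.
Unpooled SE of the difference: √(746.327761 + 190.026225) = 30.5999.
Margin of error = z* · SE = 1.960 × 30.5999 = 59.9758.

59.976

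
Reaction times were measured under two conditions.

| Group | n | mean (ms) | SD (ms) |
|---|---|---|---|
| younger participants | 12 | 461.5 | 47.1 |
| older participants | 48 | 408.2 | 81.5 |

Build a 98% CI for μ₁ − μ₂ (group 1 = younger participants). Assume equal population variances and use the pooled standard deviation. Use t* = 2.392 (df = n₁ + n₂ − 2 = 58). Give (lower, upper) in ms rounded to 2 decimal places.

(-5.51, 112.11)

s_p = √[((n₁−1)s₁² + (n₂−1)s₂²)/(n₁+n₂−2)] = √[(11·47.1² + 47·81.5²)/58] = 76.1790.
SE = 76.1790·√(1/12 + 1/48) = 24.5867.
With t* = 2.392, margin = 2.392 × 24.5867 = 58.8114.
x̄₁ − x̄₂ = 461.5 − 408.2 = 53.3000; interval 53.3000 ± 58.8114 = (-5.51, 112.11).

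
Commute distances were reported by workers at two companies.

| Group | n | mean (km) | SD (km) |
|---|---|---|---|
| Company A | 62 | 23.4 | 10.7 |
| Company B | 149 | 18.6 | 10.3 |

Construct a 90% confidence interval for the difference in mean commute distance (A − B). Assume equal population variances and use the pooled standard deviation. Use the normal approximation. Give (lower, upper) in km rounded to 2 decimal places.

(2.21, 7.39)

s_p = √[((n₁−1)s₁² + (n₂−1)s₂²)/(n₁+n₂−2)] = √[(61·10.7² + 148·10.3²)/209] = 10.4183.
SE = 10.4183·√(1/62 + 1/149) = 1.5745.
With z* = 1.645, margin = 1.645 × 1.5745 = 2.5901.
x̄₁ − x̄₂ = 23.4 − 18.6 = 4.8000; interval 4.8000 ± 2.5901 = (2.21, 7.39).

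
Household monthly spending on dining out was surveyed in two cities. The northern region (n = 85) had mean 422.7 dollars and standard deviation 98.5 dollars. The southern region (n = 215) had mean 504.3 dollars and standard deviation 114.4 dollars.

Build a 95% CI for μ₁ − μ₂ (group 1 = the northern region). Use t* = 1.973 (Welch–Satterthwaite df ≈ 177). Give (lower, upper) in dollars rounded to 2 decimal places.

Standard errors of each mean: 98.5/√85 = 10.6838 and 114.4/√215 = 7.8020.
SE(x̄₁ − x̄₂) = √(10.6838² + 7.8020²) = 13.2293 for independent samples with unequal variances.
With t* = 1.973, the margin is 1.973 × 13.2293 = 26.1014.
x̄₁ − x̄₂ = 422.7 − 504.3 = -81.6000; the interval is -81.6000 ± 26.1014 = (-107.70, -55.50).

(-107.70, -55.50)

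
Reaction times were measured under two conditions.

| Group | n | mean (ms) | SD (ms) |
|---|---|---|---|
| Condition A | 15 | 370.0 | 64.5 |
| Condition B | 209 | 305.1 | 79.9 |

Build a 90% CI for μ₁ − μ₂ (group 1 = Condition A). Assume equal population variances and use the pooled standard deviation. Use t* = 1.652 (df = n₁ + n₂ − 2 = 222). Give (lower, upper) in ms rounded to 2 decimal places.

(30.01, 99.79)

s_p = √[((n₁−1)s₁² + (n₂−1)s₂²)/(n₁+n₂−2)] = √[(14·64.5² + 208·79.9²)/222] = 79.0175.
SE = 79.0175·√(1/15 + 1/209) = 21.1217.
With t* = 1.652, margin = 1.652 × 21.1217 = 34.8930.
x̄₁ − x̄₂ = 370.0 − 305.1 = 64.9000; interval 64.9000 ± 34.8930 = (30.01, 99.79).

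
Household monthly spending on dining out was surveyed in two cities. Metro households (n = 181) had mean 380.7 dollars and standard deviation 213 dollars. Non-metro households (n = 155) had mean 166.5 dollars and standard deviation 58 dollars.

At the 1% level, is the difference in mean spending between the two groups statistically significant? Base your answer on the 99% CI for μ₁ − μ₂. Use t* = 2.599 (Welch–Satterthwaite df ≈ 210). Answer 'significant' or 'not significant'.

significant

Standard errors of each mean: 213/√181 = 15.8322 and 58/√155 = 4.6587.
SE(x̄₁ − x̄₂) = √(15.8322² + 4.6587²) = 16.5034 for independent samples with unequal variances.
With t* = 2.599, the margin is 2.599 × 16.5034 = 42.8923.
x̄₁ − x̄₂ = 380.7 − 166.5 = 214.2000; the interval is 214.2000 ± 42.8923 = (171.3077, 257.0923).
The interval (171.3077, 257.0923) does not contain 0, so the difference is significant.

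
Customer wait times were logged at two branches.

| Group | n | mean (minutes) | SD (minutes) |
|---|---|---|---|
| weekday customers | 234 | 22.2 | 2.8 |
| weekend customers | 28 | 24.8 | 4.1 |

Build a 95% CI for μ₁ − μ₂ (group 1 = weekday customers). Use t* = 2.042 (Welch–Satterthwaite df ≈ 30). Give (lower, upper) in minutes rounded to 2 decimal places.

Standard errors of each mean: 2.8/√234 = 0.1830 and 4.1/√28 = 0.7748.
SE(x̄₁ − x̄₂) = √(0.1830² + 0.7748²) = 0.7961 for independent samples with unequal variances.
With t* = 2.042, the margin is 2.042 × 0.7961 = 1.6256.
x̄₁ − x̄₂ = 22.2 − 24.8 = -2.6000; the interval is -2.6000 ± 1.6256 = (-4.23, -0.97).

(-4.23, -0.97)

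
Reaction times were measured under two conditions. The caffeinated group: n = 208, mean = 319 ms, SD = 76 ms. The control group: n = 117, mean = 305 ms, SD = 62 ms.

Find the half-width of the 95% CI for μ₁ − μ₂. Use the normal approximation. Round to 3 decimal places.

15.261

Standard errors of each mean: 76/√208 = 5.2697 and 62/√117 = 5.7319.
SE(x̄₁ − x̄₂) = √(5.2697² + 5.7319²) = 7.7862 for independent samples with unequal variances.
With z* = 1.960, the margin is 1.960 × 7.7862 = 15.2610.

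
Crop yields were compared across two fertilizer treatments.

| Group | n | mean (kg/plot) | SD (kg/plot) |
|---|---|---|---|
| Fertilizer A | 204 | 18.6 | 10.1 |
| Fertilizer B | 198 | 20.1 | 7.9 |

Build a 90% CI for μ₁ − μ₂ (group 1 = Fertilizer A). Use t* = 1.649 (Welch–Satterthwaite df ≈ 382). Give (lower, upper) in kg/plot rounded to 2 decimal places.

Per-group SEs: s₁/√n₁ = 10.1/√204 = 0.7071, s₂/√n₂ = 7.9/√198 = 0.5614.
Unpooled SE of the difference: √(0.49999041 + 0.31516996) = 0.9029.
Margin of error = t* · SE = 1.649 × 0.9029 = 1.4889.
x̄₁ − x̄₂ = 18.6 − 20.1 = -1.5000.
CI: -1.5000 ± 1.4889 = (-2.99, -0.01).

(-2.99, -0.01)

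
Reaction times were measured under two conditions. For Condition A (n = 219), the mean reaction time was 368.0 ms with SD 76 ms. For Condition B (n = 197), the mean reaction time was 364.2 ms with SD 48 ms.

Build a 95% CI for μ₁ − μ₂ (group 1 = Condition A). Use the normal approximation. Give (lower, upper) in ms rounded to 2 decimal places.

(-8.29, 15.89)

Per-group SEs: s₁/√n₁ = 76/√219 = 5.1356, s₂/√n₂ = 48/√197 = 3.4199.
Unpooled SE of the difference: √(26.37438736 + 11.69571601) = 6.1701.
Margin of error = z* · SE = 1.960 × 6.1701 = 12.0934.
x̄₁ − x̄₂ = 368.0 − 364.2 = 3.8000.
CI: 3.8000 ± 12.0934 = (-8.29, 15.89).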